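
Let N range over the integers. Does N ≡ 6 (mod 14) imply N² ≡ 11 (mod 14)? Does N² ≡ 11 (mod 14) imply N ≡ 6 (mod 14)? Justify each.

(⟹) This fails: take N = 6. Then 6 ≡ 6 (mod 14), but 6² = 36 ≡ 8 (mod 14), not 11.

(⟸) This fails: take N = 5. Then 5² = 25 ≡ 11 (mod 14), yet 5 ≡ 5 (mod 14), not 6.

Neither direction holds.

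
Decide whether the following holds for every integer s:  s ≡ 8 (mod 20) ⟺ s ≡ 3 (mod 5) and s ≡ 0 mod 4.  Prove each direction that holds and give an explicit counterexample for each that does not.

The biconditional holds.

(⟹) Suppose s ≡ 8 (mod 20); write s = 20j + 8. Since 5 ∣ 20, reducing mod 5 gives s ≡ 8 ≡ 3 (mod 5); since 4 ∣ 20, reducing mod 4 gives s ≡ 8 ≡ 0 (mod 4).

(⟸) Conversely, if s ≡ 3 (mod 5) and s ≡ 0 (mod 4), then by the Chinese remainder theorem s ≡ 8 (mod 20). This is exactly s ≡ 8 (mod 20).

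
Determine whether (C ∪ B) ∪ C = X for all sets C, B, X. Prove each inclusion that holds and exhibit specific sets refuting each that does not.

Neither inclusion holds.

Forward inclusion. This inclusion fails. Take C = {1}, B = ∅, X = ∅; then 1 ∈ (C ∪ B) ∪ C but 1 ∉ X.

Reverse inclusion. This inclusion fails. Take C = ∅, B = ∅, X = {1}; then 1 ∈ X but 1 ∉ (C ∪ B) ∪ C.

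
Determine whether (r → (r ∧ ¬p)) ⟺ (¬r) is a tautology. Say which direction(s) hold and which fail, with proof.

Forward direction. This fails. Under p = F, r = T, the left side is true but the right side is false.

Converse. Assume the antecedent. If p is true, the antecedent forces (p = T, r = F), and r → (r ∧ ¬p) holds there. If p is false, r → (r ∧ ¬p) reduces to true regardless of the other variables. Either way r → (r ∧ ¬p) holds.

Not equivalent: only (⇐) holds.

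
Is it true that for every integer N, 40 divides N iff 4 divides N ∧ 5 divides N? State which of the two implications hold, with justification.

Not equivalent: only (⇒) holds.

(⟹) If 40 ∣ N, write N = 40q. Since 40 = 10·4, N = 4·(10q), so 4 ∣ N; and since 40 = 8·5, N = 5·(8q), so 5 ∣ N.

(⟸) This fails: take N = 20. Both 4 ∣ 20 and 5 ∣ 20, yet 20 is not a multiple of 40 (since 20 = 0·40 + 20), so 40 ∤ 20.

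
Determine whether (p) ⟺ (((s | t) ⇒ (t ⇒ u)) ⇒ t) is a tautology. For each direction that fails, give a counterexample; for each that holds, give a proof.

[⇒] This fails. Under s = F, p = T, t = F, u = F, the left side is true but the right side is false.

[⇐] This fails. Under s = F, p = F, t = T, u = F, the left side is false but the right side is true.

Both directions fail.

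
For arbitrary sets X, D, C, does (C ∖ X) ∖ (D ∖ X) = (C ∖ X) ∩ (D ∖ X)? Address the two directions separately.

Both inclusions fail.

(⟹) This inclusion fails. Take X = ∅, D = ∅, C = {1}; then 1 ∈ (C ∖ X) ∖ (D ∖ X) but 1 ∉ (C ∖ X) ∩ (D ∖ X).

(⟸) This inclusion fails. Take X = ∅, D = {1}, C = {1}; then 1 ∈ (C ∖ X) ∩ (D ∖ X) but 1 ∉ (C ∖ X) ∖ (D ∖ X).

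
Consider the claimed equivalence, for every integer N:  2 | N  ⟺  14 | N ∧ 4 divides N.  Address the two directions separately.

Only the converse holds.

(⟹) This fails: take N = 2. Certainly 2 ∣ 2, but 14 ∤ 2.

(⟸) Suppose 14 ∣ N and 4 ∣ N. Any common multiple of 14 and 4 is a multiple of their lcm; here lcm(14, 4) = 14·4/gcd(14, 4) = 56/2 = 28, so 28 ∣ N. Since 2 ∣ 28, it follows that 2 ∣ N.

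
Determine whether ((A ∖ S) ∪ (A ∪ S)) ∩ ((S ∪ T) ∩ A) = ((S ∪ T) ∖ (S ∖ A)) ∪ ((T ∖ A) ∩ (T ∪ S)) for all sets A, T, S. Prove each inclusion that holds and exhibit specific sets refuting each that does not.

(⟹) Let x ∈ ((A ∖ S) ∪ (A ∪ S)) ∩ ((S ∪ T) ∩ A). Then either x ∈ A ∩ T and x ∉ S; or x ∈ A ∩ S and x ∉ T; or x ∈ A ∩ T ∩ S. In each case x ∈ ((S ∪ T) ∖ (S ∖ A)) ∪ ((T ∖ A) ∩ (T ∪ S)), so ((A ∖ S) ∪ (A ∪ S)) ∩ ((S ∪ T) ∩ A) ⊆ ((S ∪ T) ∖ (S ∖ A)) ∪ ((T ∖ A) ∩ (T ∪ S)).

(⟸) This inclusion fails. Take A = ∅, T = {1}, S = ∅; then 1 ∈ ((S ∪ T) ∖ (S ∖ A)) ∪ ((T ∖ A) ∩ (T ∪ S)) but 1 ∉ ((A ∖ S) ∪ (A ∪ S)) ∩ ((S ∪ T) ∩ A).

Only the forward inclusion holds.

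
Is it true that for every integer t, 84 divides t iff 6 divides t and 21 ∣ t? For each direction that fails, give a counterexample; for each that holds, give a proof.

Only the forward direction holds.

(←) This fails: take t = 42. Both 6 ∣ 42 and 21 ∣ 42, yet 42 is not a multiple of 84 (since 42 = 0·84 + 42), so 84 ∤ 42.

(→) If 84 ∣ t, write t = 84q. Since 84 = 14·6, t = 6·(14q), so 6 ∣ t; and since 84 = 4·21, t = 21·(4q), so 21 ∣ t.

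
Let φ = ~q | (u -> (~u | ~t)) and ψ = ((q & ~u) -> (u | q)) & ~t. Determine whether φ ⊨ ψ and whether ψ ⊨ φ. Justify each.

[⇒] This fails. Under t = T, q = F, u = F, the left side is true but the right side is false.

[⇐] Assume the antecedent. If t is true, the antecedent cannot hold. If t is false, ~q | (u -> (~u | ~t)) reduces to true regardless of the other variables. Either way ~q | (u -> (~u | ~t)) holds.

Only the reverse direction holds.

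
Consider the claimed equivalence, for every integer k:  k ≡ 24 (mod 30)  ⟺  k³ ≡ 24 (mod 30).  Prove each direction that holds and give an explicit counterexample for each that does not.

(⇒) Suppose k ≡ 24 (mod 30). Write k = 30j + 24. Then (30j + 24)³ = 27000j³ + 64800j² + 51840j + 13824 = 30(900j³ + 2160j² + 1728j + 460) + 24, so k³ ≡ 24 (mod 30).

(⇐) Conversely, suppose k³ ≡ 24 (mod 30). The only residue r in {0, …, 29} with r³ ≡ 24 (mod 30) is r = 24, so k ≡ 24 (mod 30).

Both directions hold.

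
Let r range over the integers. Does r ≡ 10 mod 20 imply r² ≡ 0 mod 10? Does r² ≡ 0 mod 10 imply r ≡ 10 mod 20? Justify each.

(⟹) Suppose r ≡ 10 (mod 20). Then r² ≡ 10² = 100 (mod 20), and since 10 ∣ 20, also r² ≡ 0 (mod 10).

(⟸) This fails: take r = 0. Then 0² = 0 ≡ 0 (mod 10), yet 0 ≡ 0 (mod 20), not 10.

Only the forward implication holds.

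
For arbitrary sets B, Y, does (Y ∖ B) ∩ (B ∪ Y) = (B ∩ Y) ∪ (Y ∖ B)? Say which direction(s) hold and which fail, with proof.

(⟹) Let x ∈ (Y ∖ B) ∩ (B ∪ Y). Then x ∈ Y and x ∉ B, from which x ∈ (B ∩ Y) ∪ (Y ∖ B).

(⟸) This inclusion fails. Take B = {1}, Y = {1}; then 1 ∈ (B ∩ Y) ∪ (Y ∖ B) but 1 ∉ (Y ∖ B) ∩ (B ∪ Y).

The sets are not equal: only the forward inclusion holds.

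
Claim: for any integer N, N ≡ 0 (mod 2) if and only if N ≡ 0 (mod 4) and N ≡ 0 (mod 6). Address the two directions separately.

(⟸) If N ≡ 0 (mod 4) and N ≡ 0 (mod 6), then by the Chinese remainder theorem N ≡ 0 (mod 12). Since 0 ≡ 0 (mod 2) and 2 ∣ 12, we get N ≡ 0 (mod 2).

(⟹) This fails: N = 2 gives 2 ≡ 0 (mod 2) but 2 ≡ 2 (mod 4), so the conjunction on the right does not hold.

(⇒) fails; (⇐) holds.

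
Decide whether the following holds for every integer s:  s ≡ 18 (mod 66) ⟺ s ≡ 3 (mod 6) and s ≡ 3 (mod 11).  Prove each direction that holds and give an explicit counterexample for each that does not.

Neither direction holds.

[⇒] This fails: s = 18 gives 18 ≡ 18 (mod 66) but 18 ≡ 0 (mod 6), so the conjunction on the right does not hold.

[⇐] This fails: s = 3 satisfies both congruences on the right (3 ≡ 3 mod 6 and 3 ≡ 3 mod 11) yet 3 ≡ 3 (mod 66), not 18.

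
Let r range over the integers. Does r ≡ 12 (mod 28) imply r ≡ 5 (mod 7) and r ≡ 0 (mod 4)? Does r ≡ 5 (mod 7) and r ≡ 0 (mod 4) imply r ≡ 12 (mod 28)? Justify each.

(→) Suppose r ≡ 12 (mod 28); write r = 28j + 12. Since 7 ∣ 28, reducing mod 7 gives r ≡ 12 ≡ 5 (mod 7); since 4 ∣ 28, reducing mod 4 gives r ≡ 12 ≡ 0 (mod 4).

(←) Conversely, if r ≡ 5 (mod 7) and r ≡ 0 (mod 4), then by the Chinese remainder theorem r ≡ 12 (mod 28). This is exactly r ≡ 12 (mod 28).

Equivalent; both directions hold.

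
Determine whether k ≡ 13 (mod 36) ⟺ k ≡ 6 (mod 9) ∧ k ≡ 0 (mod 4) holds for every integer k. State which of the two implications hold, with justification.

[⇒] This fails: k = 13 gives 13 ≡ 13 (mod 36) but 13 ≡ 4 (mod 9), so the conjunction on the right does not hold.

[⇐] This fails: k = 24 satisfies both congruences on the right (24 ≡ 6 mod 9 and 24 ≡ 0 mod 4) yet 24 ≡ 24 (mod 36), not 13.

(⇒) fails and (⇐) fails.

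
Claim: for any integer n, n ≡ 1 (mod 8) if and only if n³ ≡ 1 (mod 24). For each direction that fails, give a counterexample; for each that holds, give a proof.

The forward direction fails; the converse holds.

[⇐] The residues r modulo 24 with r³ ≡ 1 (mod 24) are exactly {1}, and each is ≡ 1 (mod 8).

[⇒] This fails: take n = 9. Then 9 ≡ 1 (mod 8), but 9³ = 729 ≡ 9 (mod 24), not 1.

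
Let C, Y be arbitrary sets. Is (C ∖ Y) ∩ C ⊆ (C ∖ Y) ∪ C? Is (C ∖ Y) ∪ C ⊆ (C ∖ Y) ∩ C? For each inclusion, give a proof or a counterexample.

Only the forward inclusion holds.

(⊆) Let x ∈ (C ∖ Y) ∩ C. Then x ∈ C and x ∉ Y, from which x ∈ (C ∖ Y) ∪ C.

(⊇) This inclusion fails. Take C = {1}, Y = {1}; then 1 ∈ (C ∖ Y) ∪ C but 1 ∉ (C ∖ Y) ∩ C.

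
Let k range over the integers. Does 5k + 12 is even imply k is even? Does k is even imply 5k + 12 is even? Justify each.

Both directions hold.

[⇒] Suppose 5k + 12 is even. Since 5 is odd, 5k and k have the same parity, so 5k + 12 ≡ k + 12 (mod 2). As 12 is even, 5k + 12 is even exactly when k is even. Thus k is even.

[⇐] Conversely, suppose k is even; write k = 2j. Then 5k + 12 = 5·(2j) + 12 = 2·5j + 12, which is even.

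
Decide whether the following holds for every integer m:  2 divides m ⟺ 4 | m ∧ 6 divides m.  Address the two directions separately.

Only the reverse direction holds.

Forward direction. This fails: take m = 2. Certainly 2 ∣ 2, but 4 ∤ 2.

Converse. Suppose 4 ∣ m and 6 ∣ m. Any common multiple of 4 and 6 is a multiple of their lcm; here lcm(4, 6) = 4·6/gcd(4, 6) = 24/2 = 12, so 12 ∣ m. Since 2 ∣ 12, it follows that 2 ∣ m.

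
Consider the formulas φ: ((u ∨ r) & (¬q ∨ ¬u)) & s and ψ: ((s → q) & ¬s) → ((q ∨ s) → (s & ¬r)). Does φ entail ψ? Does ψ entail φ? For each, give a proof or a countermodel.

[⇐] This fails. Under u = F, q = F, s = F, r = F, the left side is false but the right side is true.

[⇒] Assume the antecedent. If u is true, the antecedent forces (u = T, q = F, s = T, r = F) or (u = T, q = F, s = T, r = T), and the consequent holds there. If u is false, the antecedent forces (u = F, q = F, s = T, r = T) or (u = F, q = T, s = T, r = T), and the consequent holds there. Either way the consequent holds.

Not equivalent: only (⇒) holds.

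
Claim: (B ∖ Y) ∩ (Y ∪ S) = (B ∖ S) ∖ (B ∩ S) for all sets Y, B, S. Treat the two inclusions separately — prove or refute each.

(⊆) fails and (⊇) fails.

Forward inclusion. This inclusion fails. Take Y = ∅, B = {1}, S = {1}; then 1 ∈ (B ∖ Y) ∩ (Y ∪ S) but 1 ∉ (B ∖ S) ∖ (B ∩ S).

Reverse inclusion. This inclusion fails. Take Y = ∅, B = {1}, S = ∅; then 1 ∈ (B ∖ S) ∖ (B ∩ S) but 1 ∉ (B ∖ Y) ∩ (Y ∪ S).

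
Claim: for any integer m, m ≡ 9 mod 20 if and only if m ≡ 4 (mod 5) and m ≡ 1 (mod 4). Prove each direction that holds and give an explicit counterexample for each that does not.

Both directions hold; the statement is true.

[⇒] Suppose m ≡ 9 (mod 20); write m = 20j + 9. Since 5 ∣ 20, reducing mod 5 gives m ≡ 9 ≡ 4 (mod 5); since 4 ∣ 20, reducing mod 4 gives m ≡ 9 ≡ 1 (mod 4).

[⇐] Conversely, if m ≡ 4 (mod 5) and m ≡ 1 (mod 4), then by the Chinese remainder theorem m ≡ 9 (mod 20). This is exactly m ≡ 9 (mod 20).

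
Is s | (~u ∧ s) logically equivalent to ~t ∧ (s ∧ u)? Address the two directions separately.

Converse. Assume the antecedent. If s is true, s | (~u ∧ s) reduces to true regardless of the other variables. If s is false, the antecedent cannot hold. Either way s | (~u ∧ s) holds.

Forward direction. This fails. Under s = T, u = F, t = F, the left side is true but the right side is false.

(⇒) fails; (⇐) holds.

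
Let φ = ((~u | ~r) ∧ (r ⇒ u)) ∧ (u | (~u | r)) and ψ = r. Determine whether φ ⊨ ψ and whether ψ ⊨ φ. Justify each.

(⟹) This fails. Under r = F, u = F, the left side is true but the right side is false.

(⟸) This fails. Under r = T, u = F, the left side is false but the right side is true.

Neither implication holds.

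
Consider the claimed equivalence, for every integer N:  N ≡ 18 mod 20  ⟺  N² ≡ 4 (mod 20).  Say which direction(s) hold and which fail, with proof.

(←) This fails: take N = 2. Then 2² = 4 ≡ 4 (mod 20), yet 2 ≡ 2 (mod 20), not 18.

(→) Suppose N ≡ 18 mod 20. Write N = 20j + 18. Then (20j + 18)² = 400j² + 720j + 324 = 20(20j² + 36j + 16) + 4, so N² ≡ 4 (mod 20).

Only the forward direction holds.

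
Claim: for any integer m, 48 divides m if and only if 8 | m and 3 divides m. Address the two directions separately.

(⇒) holds; (⇐) fails.

(←) This fails: take m = 24. Both 8 ∣ 24 and 3 ∣ 24, yet 24 is not a multiple of 48 (since 24 = 0·48 + 24), so 48 ∤ 24.

(→) If 48 ∣ m, write m = 48q. Since 48 = 6·8, m = 8·(6q), so 8 ∣ m; and since 48 = 16·3, m = 3·(16q), so 3 ∣ m.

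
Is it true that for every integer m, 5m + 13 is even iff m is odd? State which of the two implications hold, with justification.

Both directions hold.

[⇒] Suppose 5m + 13 is even. Since 5 is odd, 5m and m have the same parity, so 5m + 13 ≡ m + 13 (mod 2). As 13 is odd, 5m + 13 is even exactly when m is odd. Thus m is odd.

[⇐] Conversely, suppose m is odd; write m = 2j + 1. Then 5m + 13 = 5·(2j + 1) + 13 = 2·5j + 18, which is even.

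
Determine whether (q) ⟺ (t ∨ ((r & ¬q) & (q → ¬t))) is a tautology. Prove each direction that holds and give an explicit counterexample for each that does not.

(⇒) fails and (⇐) fails.

Forward direction. This fails. Under t = F, r = F, q = T, the left side is true but the right side is false.

Converse. This fails. Under t = T, r = F, q = F, the left side is false but the right side is true.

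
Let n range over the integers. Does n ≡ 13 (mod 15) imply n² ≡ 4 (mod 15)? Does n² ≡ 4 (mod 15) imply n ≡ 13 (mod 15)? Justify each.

(⇐) This fails: take n = 2. Then 2² = 4 ≡ 4 (mod 15), yet 2 ≡ 2 (mod 15), not 13.

(⇒) Suppose n ≡ 13 (mod 15). Write n = 15j + 13. Then (15j + 13)² = 225j² + 390j + 169 = 15(15j² + 26j + 11) + 4, so n² ≡ 4 (mod 15).

Only the forward direction holds.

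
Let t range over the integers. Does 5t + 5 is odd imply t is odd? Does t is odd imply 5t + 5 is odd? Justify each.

(⇒) fails and (⇐) fails.

(⟹) This fails: t = 4 gives 5t + 5 = 25, which is odd, but 4 is even, not odd.

(⟸) This also fails: t = 7 is odd, but 5t + 5 = 40 is even, not odd.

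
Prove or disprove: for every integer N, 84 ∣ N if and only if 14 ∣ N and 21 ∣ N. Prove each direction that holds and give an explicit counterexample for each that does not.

(⇒) If 84 ∣ N, write N = 84q. Since 84 = 6·14, N = 14·(6q), so 14 ∣ N; and since 84 = 4·21, N = 21·(4q), so 21 ∣ N.

(⇐) This fails: take N = 42. Both 14 ∣ 42 and 21 ∣ 42, yet 42 is not a multiple of 84 (since 42 = 0·84 + 42), so 84 ∤ 42.

The forward direction holds; the converse fails.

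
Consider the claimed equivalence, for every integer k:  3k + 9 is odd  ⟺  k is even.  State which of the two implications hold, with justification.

Both implications hold.

(⇒) Suppose 3k + 9 is odd. Since 3 is odd, 3k and k have the same parity, so 3k + 9 ≡ k + 9 (mod 2). As 9 is odd, 3k + 9 is odd exactly when k is even. Thus k is even.

(⇐) Conversely, suppose k is even; write k = 2j. Then 3k + 9 = 3·(2j) + 9 = 2·3j + 9, which is odd.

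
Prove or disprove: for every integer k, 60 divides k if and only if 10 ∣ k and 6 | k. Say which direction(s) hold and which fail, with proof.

Not equivalent: only (⇒) holds.

[⇒] If 60 ∣ k, write k = 60q. Since 60 = 6·10, k = 10·(6q), so 10 ∣ k; and since 60 = 10·6, k = 6·(10q), so 6 ∣ k.

[⇐] This fails: take k = 30. Both 10 ∣ 30 and 6 ∣ 30, yet 30 is not a multiple of 60 (since 30 = 0·60 + 30), so 60 ∤ 30.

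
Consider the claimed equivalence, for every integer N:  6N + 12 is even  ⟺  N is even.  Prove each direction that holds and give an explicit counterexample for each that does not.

Only the converse holds.

(⟹) This fails: take N = 7. Then 6N + 12 = 54, which is even, yet N = 7 is odd, not even.

(⟸) Suppose N is even. Since 6 is even, 6N is even for every N, so 6N + 12 has the same parity as 12, which is even. Hence 6N + 12 is even.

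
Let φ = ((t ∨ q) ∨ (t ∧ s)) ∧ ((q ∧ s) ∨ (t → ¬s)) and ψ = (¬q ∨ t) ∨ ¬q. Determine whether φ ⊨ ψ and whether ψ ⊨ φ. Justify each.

(⟹) This fails. Under s = F, t = F, q = T, the left side is true but the right side is false.

(⟸) This fails. Under s = F, t = F, q = F, the left side is false but the right side is true.

Both directions fail.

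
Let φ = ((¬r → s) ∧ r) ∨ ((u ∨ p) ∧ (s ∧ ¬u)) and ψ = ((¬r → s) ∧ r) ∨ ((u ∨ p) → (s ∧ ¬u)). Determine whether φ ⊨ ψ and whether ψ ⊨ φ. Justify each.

Only the forward implication holds.

(⇒) Assume the antecedent. If r is true, the consequent reduces to true regardless of the other variables. If r is false, the antecedent forces (p = T, s = T, r = F, u = F), and the consequent holds there. Either way the consequent holds.

(⇐) This fails. Under p = F, s = F, r = F, u = F, the left side is false but the right side is true.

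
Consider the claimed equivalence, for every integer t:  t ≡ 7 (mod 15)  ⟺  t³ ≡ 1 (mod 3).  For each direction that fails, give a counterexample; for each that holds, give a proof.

Only the forward implication holds.

(→) Suppose t ≡ 7 (mod 15). Then t³ ≡ 7³ = 343 (mod 15), and since 3 ∣ 15, also t³ ≡ 1 (mod 3).

(←) This fails: take t = 1. Then 1³ = 1 ≡ 1 (mod 3), yet 1 ≡ 1 (mod 15), not 7.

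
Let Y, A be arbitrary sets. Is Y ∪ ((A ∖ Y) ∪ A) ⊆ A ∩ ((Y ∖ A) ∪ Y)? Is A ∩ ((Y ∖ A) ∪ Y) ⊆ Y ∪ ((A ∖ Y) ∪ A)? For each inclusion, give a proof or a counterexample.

The sets are not equal: only the reverse inclusion holds.

(⟹) This inclusion fails. Take Y = {1}, A = ∅; then 1 ∈ Y ∪ ((A ∖ Y) ∪ A) but 1 ∉ A ∩ ((Y ∖ A) ∪ Y).

(⟸) Let x ∈ A ∩ ((Y ∖ A) ∪ Y). Then x ∈ Y ∩ A, from which x ∈ Y ∪ ((A ∖ Y) ∪ A).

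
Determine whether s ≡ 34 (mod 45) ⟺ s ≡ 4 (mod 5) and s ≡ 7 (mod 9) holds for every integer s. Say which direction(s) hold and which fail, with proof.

(→) Suppose s ≡ 34 (mod 45); write s = 45j + 34. Since 5 ∣ 45, reducing mod 5 gives s ≡ 34 ≡ 4 (mod 5); since 9 ∣ 45, reducing mod 9 gives s ≡ 34 ≡ 7 (mod 9).

(←) Conversely, if s ≡ 4 (mod 5) and s ≡ 7 (mod 9), then by the Chinese remainder theorem s ≡ 34 (mod 45). This is exactly s ≡ 34 (mod 45).

Both directions hold.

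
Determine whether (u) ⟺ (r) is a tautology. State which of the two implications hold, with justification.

Neither direction holds.

(⇒) This fails. Under u = T, r = F, the left side is true but the right side is false.

(⇐) This fails. Under u = F, r = T, the left side is false but the right side is true.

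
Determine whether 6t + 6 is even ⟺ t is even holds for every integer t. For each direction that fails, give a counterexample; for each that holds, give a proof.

[⇐] Suppose t is even. Since 6 is even, 6t is even for every t, so 6t + 6 has the same parity as 6, which is even. Hence 6t + 6 is even.

[⇒] This fails: take t = 1. Then 6t + 6 = 12, which is even, yet t = 1 is odd, not even.

The forward direction fails; the converse holds.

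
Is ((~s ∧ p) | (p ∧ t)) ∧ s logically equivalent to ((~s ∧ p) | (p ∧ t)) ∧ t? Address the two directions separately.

(→) Assume the antecedent. If s is true, the antecedent forces (s = T, p = T, t = T), and ((~s ∧ p) | (p ∧ t)) ∧ t holds there. If s is false, the antecedent cannot hold. Either way ((~s ∧ p) | (p ∧ t)) ∧ t holds.

(←) This fails. Under s = F, p = T, t = T, the left side is false but the right side is true.

Only the forward direction holds.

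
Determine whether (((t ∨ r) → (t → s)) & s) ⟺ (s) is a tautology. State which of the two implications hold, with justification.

Forward direction. Assume the antecedent. If r is true, the antecedent forces (r = T, t = F, s = T) or (r = T, t = T, s = T), and s holds there. If r is false, the antecedent forces (r = F, t = F, s = T) or (r = F, t = T, s = T), and s holds there. Either way s holds.

Converse. Assume the antecedent. If r is true, the antecedent forces (r = T, t = F, s = T) or (r = T, t = T, s = T), and ((t ∨ r) → (t → s)) & s holds there. If r is false, the antecedent forces (r = F, t = F, s = T) or (r = F, t = T, s = T), and ((t ∨ r) → (t → s)) & s holds there. Either way ((t ∨ r) → (t → s)) & s holds.

Both directions hold.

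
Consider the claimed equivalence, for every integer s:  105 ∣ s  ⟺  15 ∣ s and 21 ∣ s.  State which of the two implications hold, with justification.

(⇒) If 105 ∣ s, write s = 105q. Since 105 = 7·15, s = 15·(7q), so 15 ∣ s; and since 105 = 5·21, s = 21·(5q), so 21 ∣ s.

(⇐) Suppose 15 ∣ s and 21 ∣ s. Any common multiple of 15 and 21 is a multiple of their lcm; here lcm(15, 21) = 15·21/gcd(15, 21) = 315/3 = 105, so 105 ∣ s.

The biconditional holds.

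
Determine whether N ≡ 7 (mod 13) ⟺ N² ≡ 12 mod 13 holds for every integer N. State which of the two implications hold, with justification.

(⟹) This fails: take N = 7. Then 7 ≡ 7 (mod 13), but 7² = 49 ≡ 10 (mod 13), not 12.

(⟸) This fails: take N = 5. Then 5² = 25 ≡ 12 (mod 13), yet 5 ≡ 5 (mod 13), not 7.

(⇒) fails and (⇐) fails.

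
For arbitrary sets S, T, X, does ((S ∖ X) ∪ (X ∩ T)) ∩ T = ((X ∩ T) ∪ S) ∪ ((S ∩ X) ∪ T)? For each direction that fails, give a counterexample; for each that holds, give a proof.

(⊆) holds; (⊇) fails.

(⊆) Let x ∈ ((S ∖ X) ∪ (X ∩ T)) ∩ T. Then either x ∈ S ∩ T and x ∉ X; or x ∈ T ∩ X and x ∉ S; or x ∈ S ∩ T ∩ X. In each case x ∈ ((X ∩ T) ∪ S) ∪ ((S ∩ X) ∪ T), so ((S ∖ X) ∪ (X ∩ T)) ∩ T ⊆ ((X ∩ T) ∪ S) ∪ ((S ∩ X) ∪ T).

(⊇) This inclusion fails. Take S = {1}, T = ∅, X = ∅; then 1 ∈ ((X ∩ T) ∪ S) ∪ ((S ∩ X) ∪ T) but 1 ∉ ((S ∖ X) ∪ (X ∩ T)) ∩ T.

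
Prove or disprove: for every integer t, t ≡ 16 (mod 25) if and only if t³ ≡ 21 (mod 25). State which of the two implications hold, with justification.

The biconditional holds.

[⇒] Suppose t ≡ 16 (mod 25). Write t = 25j + 16. Then (25j + 16)³ = 15625j³ + 30000j² + 19200j + 4096 = 25(625j³ + 1200j² + 768j + 163) + 21, so t³ ≡ 21 (mod 25).

[⇐] Conversely, suppose t³ ≡ 21 (mod 25). The only residue r in {0, …, 24} with r³ ≡ 21 (mod 25) is r = 16, so t ≡ 16 (mod 25).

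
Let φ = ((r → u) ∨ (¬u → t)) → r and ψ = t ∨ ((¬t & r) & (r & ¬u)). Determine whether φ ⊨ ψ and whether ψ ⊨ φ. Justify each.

Neither implication holds.

(⇒) This fails. Under r = T, u = T, t = F, the left side is true but the right side is false.

(⇐) This fails. Under r = F, u = F, t = T, the left side is false but the right side is true.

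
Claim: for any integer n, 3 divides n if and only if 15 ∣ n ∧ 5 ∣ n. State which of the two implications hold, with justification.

Forward direction. This fails: take n = 3. Certainly 3 ∣ 3, but 15 ∤ 3.

Converse. Suppose 15 ∣ n and 5 ∣ n. Any common multiple of 15 and 5 is a multiple of their lcm; here lcm(15, 5) = 15·5/gcd(15, 5) = 75/5 = 15, so 15 ∣ n. Since 3 ∣ 15, it follows that 3 ∣ n.

Only the converse holds.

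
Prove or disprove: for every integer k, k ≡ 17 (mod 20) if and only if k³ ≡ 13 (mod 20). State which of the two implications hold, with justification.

Converse. Suppose k³ ≡ 13 (mod 20). The only residue r in {0, …, 19} with r³ ≡ 13 (mod 20) is r = 17, so k ≡ 17 (mod 20).

Forward direction. Suppose k ≡ 17 (mod 20). Write k = 20j + 17. Then (20j + 17)³ = 8000j³ + 20400j² + 17340j + 4913 = 20(400j³ + 1020j² + 867j + 245) + 13, so k³ ≡ 13 (mod 20).

Both directions hold.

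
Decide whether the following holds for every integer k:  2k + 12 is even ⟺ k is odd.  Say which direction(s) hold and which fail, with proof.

Converse. Suppose k is odd. Since 2 is even, 2k is even for every k, so 2k + 12 has the same parity as 12, which is even. Hence 2k + 12 is even.

Forward direction. This fails: take k = 6. Then 2k + 12 = 24, which is even, yet k = 6 is even, not odd.

Only the reverse direction holds.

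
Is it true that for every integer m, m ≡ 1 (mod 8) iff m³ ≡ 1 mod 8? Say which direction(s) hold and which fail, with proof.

Equivalent; both directions hold.

(→) Suppose m ≡ 1 (mod 8). Write m = 8j + 1. Then (8j + 1)³ = 512j³ + 192j² + 24j + 1 = 8(64j³ + 24j² + 3j) + 1, so m³ ≡ 1 (mod 8).

(←) Conversely, suppose m³ ≡ 1 (mod 8). The only residue r in {0, …, 7} with r³ ≡ 1 (mod 8) is r = 1, so m ≡ 1 (mod 8).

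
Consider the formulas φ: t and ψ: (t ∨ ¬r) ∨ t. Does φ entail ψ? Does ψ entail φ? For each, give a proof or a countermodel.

Only the forward direction holds.

(⇐) This fails. Under r = F, t = F, the left side is false but the right side is true.

(⇒) Assume the antecedent. If r is true, the antecedent forces (r = T, t = T), and (t ∨ ¬r) ∨ t holds there. If r is false, (t ∨ ¬r) ∨ t reduces to true regardless of the other variables. Either way (t ∨ ¬r) ∨ t holds.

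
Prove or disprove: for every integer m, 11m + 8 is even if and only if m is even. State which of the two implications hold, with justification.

(⇒) Suppose 11m + 8 is even. Since 11 is odd, 11m and m have the same parity, so 11m + 8 ≡ m + 8 (mod 2). As 8 is even, 11m + 8 is even exactly when m is even. Thus m is even.

(⇐) Conversely, suppose m is even; write m = 2j. Then 11m + 8 = 11·(2j) + 8 = 2·11j + 8, which is even.

Both directions hold; the statement is true.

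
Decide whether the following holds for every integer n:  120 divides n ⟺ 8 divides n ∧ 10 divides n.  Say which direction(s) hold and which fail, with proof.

Not equivalent: only (⇒) holds.

[⇒] If 120 ∣ n, write n = 120q. Since 120 = 15·8, n = 8·(15q), so 8 ∣ n; and since 120 = 12·10, n = 10·(12q), so 10 ∣ n.

[⇐] This fails: take n = 40. Both 8 ∣ 40 and 10 ∣ 40, yet 40 is not a multiple of 120 (since 40 = 0·120 + 40), so 120 ∤ 40.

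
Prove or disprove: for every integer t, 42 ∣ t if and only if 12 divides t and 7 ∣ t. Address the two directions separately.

The forward direction fails; the converse holds.

Forward direction. This fails: take t = 42. Certainly 42 ∣ 42, but 12 ∤ 42.

Converse. Suppose 12 ∣ t and 7 ∣ t. Any common multiple of 12 and 7 is a multiple of their lcm; here gcd(12, 7) = 1, so lcm(12, 7) = 12·7 = 84, so 84 ∣ t. Since 42 ∣ 84, it follows that 42 ∣ t.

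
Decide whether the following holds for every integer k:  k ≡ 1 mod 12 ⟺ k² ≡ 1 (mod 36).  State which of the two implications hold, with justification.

Neither implication holds.

(→) This fails: take k = 13. Then 13 ≡ 1 (mod 12), but 13² = 169 ≡ 25 (mod 36), not 1.

(←) This fails: take k = 17. Then 17² = 289 ≡ 1 (mod 36), yet 17 ≡ 5 (mod 12), not 1.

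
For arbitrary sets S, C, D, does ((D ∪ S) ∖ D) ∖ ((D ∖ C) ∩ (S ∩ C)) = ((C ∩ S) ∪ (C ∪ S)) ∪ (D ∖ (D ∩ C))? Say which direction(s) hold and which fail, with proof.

(⊆) Let x ∈ ((D ∪ S) ∖ D) ∖ ((D ∖ C) ∩ (S ∩ C)). Then either x ∈ S and x ∉ C, D; or x ∈ S ∩ C and x ∉ D. In each case x ∈ ((C ∩ S) ∪ (C ∪ S)) ∪ (D ∖ (D ∩ C)), so ((D ∪ S) ∖ D) ∖ ((D ∖ C) ∩ (S ∩ C)) ⊆ ((C ∩ S) ∪ (C ∪ S)) ∪ (D ∖ (D ∩ C)).

(⊇) This inclusion fails. Take S = ∅, C = {1}, D = ∅; then 1 ∈ ((C ∩ S) ∪ (C ∪ S)) ∪ (D ∖ (D ∩ C)) but 1 ∉ ((D ∪ S) ∖ D) ∖ ((D ∖ C) ∩ (S ∩ C)).

(⊆) holds; (⊇) fails.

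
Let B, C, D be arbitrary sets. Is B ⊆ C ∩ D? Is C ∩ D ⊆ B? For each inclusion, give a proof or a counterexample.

(⊆) fails and (⊇) fails.

(⟹) This inclusion fails. Take B = {1}, C = ∅, D = ∅; then 1 ∈ B but 1 ∉ C ∩ D.

(⟸) This inclusion fails. Take B = ∅, C = {1}, D = {1}; then 1 ∈ C ∩ D but 1 ∉ B.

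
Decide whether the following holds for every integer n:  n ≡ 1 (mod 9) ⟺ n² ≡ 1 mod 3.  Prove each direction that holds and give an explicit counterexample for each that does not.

[⇒] Suppose n ≡ 1 (mod 9). Then n² ≡ 1² = 1 (mod 9), and since 3 ∣ 9, also n² ≡ 1 (mod 3).

[⇐] This fails: take n = 2. Then 2² = 4 ≡ 1 (mod 3), yet 2 ≡ 2 (mod 9), not 1.

Not equivalent: only (⇒) holds.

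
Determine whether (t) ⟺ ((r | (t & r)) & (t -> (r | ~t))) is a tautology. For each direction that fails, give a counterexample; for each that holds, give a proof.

(⇒) fails and (⇐) fails.

(⇒) This fails. Under r = F, t = T, the left side is true but the right side is false.

(⇐) This fails. Under r = T, t = F, the left side is false but the right side is true.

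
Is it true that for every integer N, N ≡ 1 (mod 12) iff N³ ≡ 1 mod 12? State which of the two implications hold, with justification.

Equivalent; both directions hold.

(→) Suppose N ≡ 1 (mod 12). Write N = 12j + 1. Then (12j + 1)³ = 1728j³ + 432j² + 36j + 1 = 12(144j³ + 36j² + 3j) + 1, so N³ ≡ 1 (mod 12).

(←) For the converse, argue contrapositively. If N ≢ 1 (mod 12), then N is congruent to one of 0, 2, 3, 4, 5, 6, 7, 8, 9, 10, 11 modulo 12, and these give N³ ≡ 0, 8, 3, 4, 5, 0, 7, 8, 9, 4, 11 respectively — never 1.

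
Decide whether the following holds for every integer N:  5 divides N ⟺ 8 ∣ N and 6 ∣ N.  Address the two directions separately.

(→) This fails: take N = 5. Certainly 5 ∣ 5, but 8 ∤ 5.

(←) This fails: take N = 24. Both 8 ∣ 24 and 6 ∣ 24, yet 24 is not a multiple of 5 (since 24 = 4·5 + 4), so 5 ∤ 24.

(⇒) fails and (⇐) fails.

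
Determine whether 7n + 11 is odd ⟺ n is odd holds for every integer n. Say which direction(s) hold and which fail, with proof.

[⇒] This fails: n = 0 gives 7n + 11 = 11, which is odd, but 0 is even, not odd.

[⇐] This also fails: n = 3 is odd, but 7n + 11 = 32 is even, not odd.

(⇒) fails and (⇐) fails.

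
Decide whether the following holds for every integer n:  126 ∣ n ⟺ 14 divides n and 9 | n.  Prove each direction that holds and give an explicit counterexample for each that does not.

[⇐] Suppose 14 ∣ n and 9 ∣ n. Any common multiple of 14 and 9 is a multiple of their lcm; here gcd(14, 9) = 1, so lcm(14, 9) = 14·9 = 126, so 126 ∣ n.

[⇒] If 126 ∣ n, write n = 126q. Since 126 = 9·14, n = 14·(9q), so 14 ∣ n; and since 126 = 14·9, n = 9·(14q), so 9 ∣ n.

Both directions hold.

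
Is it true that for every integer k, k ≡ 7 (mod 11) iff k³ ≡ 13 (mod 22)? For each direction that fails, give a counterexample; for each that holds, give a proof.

(⇒) This fails: take k = 18. Then 18 ≡ 7 (mod 11), but 18³ = 5832 ≡ 2 (mod 22), not 13.

(⇐) Conversely, the residues r modulo 22 with r³ ≡ 13 (mod 22) are exactly {7}, and each is ≡ 7 (mod 11).

Not equivalent: only (⇐) holds.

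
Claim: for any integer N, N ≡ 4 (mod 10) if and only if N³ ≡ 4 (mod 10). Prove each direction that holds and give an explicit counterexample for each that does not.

[⇐] For the converse, argue contrapositively. If N ≢ 4 (mod 10), then N is congruent to one of 0, 1, 2, 3, 5, 6, 7, 8, 9 modulo 10, and these give N³ ≡ 0, 1, 8, 7, 5, 6, 3, 2, 9 respectively — never 4.

[⇒] Suppose N ≡ 4 (mod 10). Write N = 10j + 4. Then (10j + 4)³ = 1000j³ + 1200j² + 480j + 64 = 10(100j³ + 120j² + 48j + 6) + 4, so N³ ≡ 4 (mod 10).

Both directions hold.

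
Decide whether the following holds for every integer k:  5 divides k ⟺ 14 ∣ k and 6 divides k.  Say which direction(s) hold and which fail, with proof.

Both directions fail.

(⇒) This fails: take k = 5. Certainly 5 ∣ 5, but 14 ∤ 5.

(⇐) This fails: take k = 42. Both 14 ∣ 42 and 6 ∣ 42, yet 42 is not a multiple of 5 (since 42 = 8·5 + 2), so 5 ∤ 42.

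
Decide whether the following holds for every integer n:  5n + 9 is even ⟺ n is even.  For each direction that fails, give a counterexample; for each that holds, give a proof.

(→) This fails: n = 1 gives 5n + 9 = 14, which is even, but 1 is odd, not even.

(←) This also fails: n = 2 is even, but 5n + 9 = 19 is odd, not even.

(⇒) fails and (⇐) fails.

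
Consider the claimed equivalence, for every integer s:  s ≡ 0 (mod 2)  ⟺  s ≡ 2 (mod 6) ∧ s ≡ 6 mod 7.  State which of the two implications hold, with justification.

The forward direction fails; the converse holds.

(⇐) If s ≡ 2 (mod 6) and s ≡ 6 (mod 7), then by the Chinese remainder theorem s ≡ 20 (mod 42). Since 20 ≡ 0 (mod 2) and 2 ∣ 42, we get s ≡ 0 (mod 2).

(⇒) This fails: s = 0 gives 0 ≡ 0 (mod 2) but 0 ≡ 0 (mod 6), so the conjunction on the right does not hold.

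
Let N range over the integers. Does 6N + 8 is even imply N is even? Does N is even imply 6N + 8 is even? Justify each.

(⟹) This fails: take N = 7. Then 6N + 8 = 50, which is even, yet N = 7 is odd, not even.

(⟸) Suppose N is even. Since 6 is even, 6N is even for every N, so 6N + 8 has the same parity as 8, which is even. Hence 6N + 8 is even.

Not equivalent: only (⇐) holds.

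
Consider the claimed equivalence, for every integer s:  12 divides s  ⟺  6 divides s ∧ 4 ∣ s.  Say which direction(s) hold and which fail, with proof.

Both implications hold.

(→) If 12 ∣ s, write s = 12q. Since 12 = 2·6, s = 6·(2q), so 6 ∣ s; and since 12 = 3·4, s = 4·(3q), so 4 ∣ s.

(←) Suppose 6 ∣ s and 4 ∣ s. Any common multiple of 6 and 4 is a multiple of their lcm; here lcm(6, 4) = 6·4/gcd(6, 4) = 24/2 = 12, so 12 ∣ s.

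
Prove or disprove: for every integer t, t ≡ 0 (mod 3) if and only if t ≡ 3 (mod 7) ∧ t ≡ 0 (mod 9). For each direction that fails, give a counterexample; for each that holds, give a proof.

(⟹) This fails: t = 0 gives 0 ≡ 0 (mod 3) but 0 ≡ 0 (mod 7), so the conjunction on the right does not hold.

(⟸) Conversely, if t ≡ 3 (mod 7) and t ≡ 0 (mod 9), then by the Chinese remainder theorem t ≡ 45 (mod 63). Since 45 ≡ 0 (mod 3) and 3 ∣ 63, we get t ≡ 0 (mod 3).

The forward direction fails; the converse holds.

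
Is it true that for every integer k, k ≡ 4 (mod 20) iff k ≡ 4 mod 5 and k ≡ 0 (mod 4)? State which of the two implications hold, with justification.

Both implications hold.

[⇒] Suppose k ≡ 4 (mod 20); write k = 20j + 4. Since 5 ∣ 20, reducing mod 5 gives k ≡ 4 (mod 5); since 4 ∣ 20, reducing mod 4 gives k ≡ 4 ≡ 0 (mod 4).

[⇐] Conversely, if k ≡ 4 (mod 5) and k ≡ 0 (mod 4), then by the Chinese remainder theorem k ≡ 4 (mod 20). This is exactly k ≡ 4 (mod 20).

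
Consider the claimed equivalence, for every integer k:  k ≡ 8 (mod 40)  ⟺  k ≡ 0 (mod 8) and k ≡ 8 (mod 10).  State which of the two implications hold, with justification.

(←) If k ≡ 0 (mod 8) and k ≡ 8 (mod 10), then by the Chinese remainder theorem k ≡ 8 (mod 40). This is exactly k ≡ 8 (mod 40).

(→) Suppose k ≡ 8 (mod 40); write k = 40j + 8. Since 8 ∣ 40, reducing mod 8 gives k ≡ 8 ≡ 0 (mod 8); since 10 ∣ 40, reducing mod 10 gives k ≡ 8 (mod 10).

Both implications hold.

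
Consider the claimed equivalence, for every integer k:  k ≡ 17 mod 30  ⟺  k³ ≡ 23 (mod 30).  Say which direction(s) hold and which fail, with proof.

Both implications hold.

[⇒] Suppose k ≡ 17 mod 30. Write k = 30j + 17. Then (30j + 17)³ = 27000j³ + 45900j² + 26010j + 4913 = 30(900j³ + 1530j² + 867j + 163) + 23, so k³ ≡ 23 (mod 30).

[⇐] Conversely, suppose k³ ≡ 23 (mod 30). The only residue r in {0, …, 29} with r³ ≡ 23 (mod 30) is r = 17, so k ≡ 17 (mod 30).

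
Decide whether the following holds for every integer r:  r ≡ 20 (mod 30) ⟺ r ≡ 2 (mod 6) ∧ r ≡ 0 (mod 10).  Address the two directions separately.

[⇒] Suppose r ≡ 20 (mod 30); write r = 30j + 20. Since 6 ∣ 30, reducing mod 6 gives r ≡ 20 ≡ 2 (mod 6); since 10 ∣ 30, reducing mod 10 gives r ≡ 20 ≡ 0 (mod 10).

[⇐] Conversely, if r ≡ 2 (mod 6) and r ≡ 0 (mod 10), then by the Chinese remainder theorem r ≡ 20 (mod 30). This is exactly r ≡ 20 (mod 30).

The biconditional holds.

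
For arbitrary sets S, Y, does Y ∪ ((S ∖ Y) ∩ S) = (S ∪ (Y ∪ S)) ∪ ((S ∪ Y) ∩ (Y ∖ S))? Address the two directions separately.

Reverse inclusion. Let x ∈ (S ∪ (Y ∪ S)) ∪ ((S ∪ Y) ∩ (Y ∖ S)). Then either x ∈ S and x ∉ Y; or x ∈ Y and x ∉ S; or x ∈ S ∩ Y. In each case x ∈ Y ∪ ((S ∖ Y) ∩ S), so (S ∪ (Y ∪ S)) ∪ ((S ∪ Y) ∩ (Y ∖ S)) ⊆ Y ∪ ((S ∖ Y) ∩ S).

Forward inclusion. Let x ∈ Y ∪ ((S ∖ Y) ∩ S). Then either x ∈ S and x ∉ Y; or x ∈ Y and x ∉ S; or x ∈ S ∩ Y. In each case x ∈ (S ∪ (Y ∪ S)) ∪ ((S ∪ Y) ∩ (Y ∖ S)), so Y ∪ ((S ∖ Y) ∩ S) ⊆ (S ∪ (Y ∪ S)) ∪ ((S ∪ Y) ∩ (Y ∖ S)).

The two sets are equal.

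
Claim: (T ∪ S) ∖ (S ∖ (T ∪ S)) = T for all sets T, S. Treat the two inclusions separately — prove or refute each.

(⊆) fails; (⊇) holds.

(⟹) This inclusion fails. Take T = ∅, S = {1}; then 1 ∈ (T ∪ S) ∖ (S ∖ (T ∪ S)) but 1 ∉ T.

(⟸) Let x ∈ T. Then either x ∈ T and x ∉ S; or x ∈ T ∩ S. In each case x ∈ (T ∪ S) ∖ (S ∖ (T ∪ S)), so T ⊆ (T ∪ S) ∖ (S ∖ (T ∪ S)).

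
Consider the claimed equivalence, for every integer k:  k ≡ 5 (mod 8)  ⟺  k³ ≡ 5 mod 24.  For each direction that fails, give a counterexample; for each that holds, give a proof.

(⇒) This fails: take k = 13. Then 13 ≡ 5 (mod 8), but 13³ = 2197 ≡ 13 (mod 24), not 5.

(⇐) Conversely, the residues r modulo 24 with r³ ≡ 5 (mod 24) are exactly {5}, and each is ≡ 5 (mod 8).

The forward direction fails; the converse holds.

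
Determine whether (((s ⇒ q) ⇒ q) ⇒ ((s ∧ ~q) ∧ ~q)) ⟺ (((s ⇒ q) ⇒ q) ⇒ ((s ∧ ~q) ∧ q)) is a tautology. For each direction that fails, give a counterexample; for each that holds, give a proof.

Not equivalent: only (⇐) holds.

(⟹) This fails. Under s = T, q = F, the left side is true but the right side is false.

(⟸) Assume the antecedent. If s is true, the antecedent cannot hold. If s is false, the antecedent forces (s = F, q = F), and the consequent holds there. Either way the consequent holds.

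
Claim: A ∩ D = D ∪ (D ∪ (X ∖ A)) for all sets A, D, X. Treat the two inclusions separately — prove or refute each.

The sets are not equal: only the forward inclusion holds.

(⊆) Let x ∈ A ∩ D. Then either x ∈ A ∩ D and x ∉ X; or x ∈ A ∩ D ∩ X. In each case x ∈ D ∪ (D ∪ (X ∖ A)), so A ∩ D ⊆ D ∪ (D ∪ (X ∖ A)).

(⊇) This inclusion fails. Take A = ∅, D = {1}, X = ∅; then 1 ∈ D ∪ (D ∪ (X ∖ A)) but 1 ∉ A ∩ D.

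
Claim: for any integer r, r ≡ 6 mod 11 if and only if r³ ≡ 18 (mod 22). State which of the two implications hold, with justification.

(⇐) The residues r modulo 22 with r³ ≡ 18 (mod 22) are exactly {6}, and each is ≡ 6 (mod 11).

(⇒) This fails: take r = 17. Then 17 ≡ 6 (mod 11), but 17³ = 4913 ≡ 7 (mod 22), not 18.

Only the reverse direction holds.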